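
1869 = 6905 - 5036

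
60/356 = 15/89 = 0.17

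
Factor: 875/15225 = 5/87 =3^(-1) * 5^1*29^( - 1 ) 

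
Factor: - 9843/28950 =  - 17/50  =  - 2^( - 1)*5^( - 2)*17^1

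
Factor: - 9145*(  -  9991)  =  5^1 *31^1*59^1*97^1*103^1  =  91367695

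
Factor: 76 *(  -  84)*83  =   - 529872=-2^4*3^1*7^1*19^1*83^1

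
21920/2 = 10960= 10960.00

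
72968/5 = 72968/5 = 14593.60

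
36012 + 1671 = 37683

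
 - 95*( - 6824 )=648280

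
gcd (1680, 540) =60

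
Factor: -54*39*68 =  - 2^3*3^4*13^1*17^1=- 143208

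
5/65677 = 5/65677 = 0.00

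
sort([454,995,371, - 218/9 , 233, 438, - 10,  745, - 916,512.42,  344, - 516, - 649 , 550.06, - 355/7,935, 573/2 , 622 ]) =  [ - 916, - 649, - 516, -355/7, - 218/9,  -  10,233 , 573/2,344, 371 , 438,454,512.42, 550.06 , 622, 745,935,995]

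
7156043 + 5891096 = 13047139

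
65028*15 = 975420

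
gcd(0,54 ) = 54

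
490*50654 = 24820460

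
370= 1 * 370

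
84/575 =84/575= 0.15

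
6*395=2370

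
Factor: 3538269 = 3^3*7^1*97^1*193^1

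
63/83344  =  63/83344 = 0.00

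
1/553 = 1/553 = 0.00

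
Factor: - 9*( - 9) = 3^4  =  81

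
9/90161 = 9/90161=0.00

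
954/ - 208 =- 5+43/104 = -4.59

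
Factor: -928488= -2^3*3^1*11^1*  3517^1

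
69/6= 11+1/2 = 11.50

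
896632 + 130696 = 1027328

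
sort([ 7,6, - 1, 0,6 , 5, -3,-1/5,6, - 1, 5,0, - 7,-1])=[-7, - 3, - 1, - 1, - 1, - 1/5,0,0, 5, 5,6,6,6,  7]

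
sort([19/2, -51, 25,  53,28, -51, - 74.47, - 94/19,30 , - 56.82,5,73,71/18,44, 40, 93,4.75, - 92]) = [ - 92,-74.47, - 56.82,-51 , - 51, - 94/19,  71/18,4.75,5,19/2, 25,28,30,40,44,53,73 , 93]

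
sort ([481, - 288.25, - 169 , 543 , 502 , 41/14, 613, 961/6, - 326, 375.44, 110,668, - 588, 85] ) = [ - 588, - 326,  -  288.25, - 169, 41/14,85,110, 961/6 , 375.44, 481, 502,  543,613,668 ] 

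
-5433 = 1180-6613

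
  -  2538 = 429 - 2967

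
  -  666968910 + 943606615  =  276637705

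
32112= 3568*9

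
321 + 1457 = 1778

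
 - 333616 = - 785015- - 451399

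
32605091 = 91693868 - 59088777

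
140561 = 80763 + 59798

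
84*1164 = 97776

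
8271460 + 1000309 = 9271769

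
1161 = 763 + 398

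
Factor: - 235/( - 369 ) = 3^( - 2 )*5^1*41^( - 1 )*47^1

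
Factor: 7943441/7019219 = 11^1 * 23^1 * 31397^1*7019219^(- 1) 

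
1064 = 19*56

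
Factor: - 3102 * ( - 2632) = 8164464 = 2^4*3^1*7^1*11^1*47^2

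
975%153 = 57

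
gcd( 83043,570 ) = 3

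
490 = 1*490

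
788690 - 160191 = 628499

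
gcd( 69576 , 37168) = 8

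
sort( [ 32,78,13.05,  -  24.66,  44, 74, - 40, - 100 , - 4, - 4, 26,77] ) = [-100,-40, - 24.66, - 4, - 4,13.05, 26, 32,  44,74, 77, 78]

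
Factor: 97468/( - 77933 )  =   - 2^2* 7^1*59^2*77933^( - 1 )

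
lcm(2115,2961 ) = 14805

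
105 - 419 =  - 314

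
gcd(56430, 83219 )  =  1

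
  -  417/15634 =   -  1 + 15217/15634= - 0.03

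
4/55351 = 4/55351 = 0.00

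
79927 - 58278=21649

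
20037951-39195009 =  -  19157058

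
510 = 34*15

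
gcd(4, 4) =4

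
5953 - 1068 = 4885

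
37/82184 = 37/82184 =0.00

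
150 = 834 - 684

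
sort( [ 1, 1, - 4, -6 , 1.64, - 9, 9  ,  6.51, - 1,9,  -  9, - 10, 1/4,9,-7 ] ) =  [- 10,- 9,-9, - 7,  -  6,-4, - 1,1/4,1,1, 1.64 , 6.51, 9, 9, 9]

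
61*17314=1056154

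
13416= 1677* 8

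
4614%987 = 666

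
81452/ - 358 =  - 40726/179 = - 227.52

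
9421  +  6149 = 15570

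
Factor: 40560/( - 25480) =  - 78/49 = - 2^1*3^1*7^( - 2)*13^1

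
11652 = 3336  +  8316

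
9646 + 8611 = 18257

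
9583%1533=385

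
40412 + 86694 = 127106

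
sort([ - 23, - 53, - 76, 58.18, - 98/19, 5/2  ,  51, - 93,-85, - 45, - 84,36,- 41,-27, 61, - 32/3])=[ - 93 , - 85, - 84, - 76,-53, - 45,-41, - 27, - 23, - 32/3, - 98/19, 5/2,36, 51, 58.18,61 ]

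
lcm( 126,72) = 504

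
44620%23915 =20705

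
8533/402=21+91/402 = 21.23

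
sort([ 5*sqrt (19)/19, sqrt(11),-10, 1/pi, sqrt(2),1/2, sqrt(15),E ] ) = [ - 10 , 1/pi,1/2, 5*sqrt(19)/19, sqrt(2)  ,  E,sqrt (11 ), sqrt( 15 ) ] 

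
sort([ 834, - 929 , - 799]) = [ - 929, - 799,834 ]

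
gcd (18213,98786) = 1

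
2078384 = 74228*28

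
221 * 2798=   618358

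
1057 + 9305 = 10362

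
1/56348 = 1/56348 = 0.00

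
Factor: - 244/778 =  - 2^1 *61^1*389^(- 1 ) = - 122/389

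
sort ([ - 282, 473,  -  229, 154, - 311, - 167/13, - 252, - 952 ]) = [ - 952, - 311, - 282, - 252, - 229, - 167/13, 154, 473]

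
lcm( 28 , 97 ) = 2716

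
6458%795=98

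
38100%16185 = 5730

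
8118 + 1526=9644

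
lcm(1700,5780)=28900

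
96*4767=457632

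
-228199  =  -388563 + 160364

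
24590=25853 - 1263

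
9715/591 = 16 + 259/591  =  16.44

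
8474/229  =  8474/229 = 37.00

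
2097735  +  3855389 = 5953124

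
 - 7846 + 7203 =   -  643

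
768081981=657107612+110974369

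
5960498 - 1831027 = 4129471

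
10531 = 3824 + 6707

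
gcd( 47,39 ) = 1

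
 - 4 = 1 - 5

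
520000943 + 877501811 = 1397502754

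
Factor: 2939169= 3^1*37^1 * 26479^1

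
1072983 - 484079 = 588904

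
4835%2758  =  2077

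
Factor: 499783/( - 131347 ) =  - 17^1*19^(  -  1 )*31^( - 1)*223^( - 1)  *  29399^1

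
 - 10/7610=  - 1/761=- 0.00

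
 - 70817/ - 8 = 70817/8 = 8852.12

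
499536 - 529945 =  - 30409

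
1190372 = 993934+196438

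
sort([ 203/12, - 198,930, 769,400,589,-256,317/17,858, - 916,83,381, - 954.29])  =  [ - 954.29, - 916, - 256, - 198, 203/12,317/17,83 , 381,400,589,  769,858,930]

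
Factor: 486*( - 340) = -2^3*3^5*5^1*17^1 = -165240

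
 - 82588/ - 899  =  91 + 779/899=91.87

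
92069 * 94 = 8654486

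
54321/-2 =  -27161 + 1/2 = - 27160.50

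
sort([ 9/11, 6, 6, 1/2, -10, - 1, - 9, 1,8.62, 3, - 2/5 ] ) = [ - 10, - 9, - 1,-2/5, 1/2, 9/11,1 , 3, 6, 6, 8.62]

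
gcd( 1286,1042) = 2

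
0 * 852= 0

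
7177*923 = 6624371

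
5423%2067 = 1289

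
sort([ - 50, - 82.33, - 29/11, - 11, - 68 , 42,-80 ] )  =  [-82.33, - 80, - 68 , - 50, - 11, - 29/11,42] 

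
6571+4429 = 11000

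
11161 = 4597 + 6564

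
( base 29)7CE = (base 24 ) AK9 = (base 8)14151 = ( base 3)22120110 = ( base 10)6249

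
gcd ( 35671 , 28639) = 1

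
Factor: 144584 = 2^3 * 11^1*31^1*53^1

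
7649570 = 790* 9683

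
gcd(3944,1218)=58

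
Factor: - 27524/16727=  - 2^2*7^1 * 43^( - 1)*389^( - 1 ) * 983^1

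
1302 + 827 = 2129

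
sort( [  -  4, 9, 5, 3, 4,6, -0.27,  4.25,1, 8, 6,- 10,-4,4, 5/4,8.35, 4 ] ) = [ - 10, - 4, - 4,-0.27,1,5/4,3,4,4 , 4, 4.25,  5, 6,6, 8,8.35, 9] 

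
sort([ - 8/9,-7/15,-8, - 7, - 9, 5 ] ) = [ - 9, - 8, - 7, - 8/9 , - 7/15,5 ]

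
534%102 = 24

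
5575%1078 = 185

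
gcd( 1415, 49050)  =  5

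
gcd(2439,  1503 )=9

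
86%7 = 2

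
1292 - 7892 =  - 6600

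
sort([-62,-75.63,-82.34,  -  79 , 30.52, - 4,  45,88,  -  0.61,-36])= [ - 82.34,- 79,- 75.63,  -  62,-36 ,-4, - 0.61,30.52 , 45, 88 ] 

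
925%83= 12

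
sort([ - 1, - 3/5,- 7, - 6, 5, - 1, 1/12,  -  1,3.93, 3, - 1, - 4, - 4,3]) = [-7, - 6, - 4,-4,-1,-1, - 1, - 1 , - 3/5,1/12, 3, 3, 3.93, 5 ]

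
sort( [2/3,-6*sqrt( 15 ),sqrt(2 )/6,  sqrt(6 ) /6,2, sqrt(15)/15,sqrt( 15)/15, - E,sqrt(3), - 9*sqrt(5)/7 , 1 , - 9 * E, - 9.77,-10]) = [ - 9*E, - 6*sqrt( 15 ), - 10, - 9.77, - 9 * sqrt (5 ) /7, - E, sqrt (2)/6,  sqrt(15)/15,sqrt( 15 ) /15,  sqrt( 6 )/6, 2/3,1,sqrt( 3),2 ]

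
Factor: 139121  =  139121^1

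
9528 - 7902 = 1626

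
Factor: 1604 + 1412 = 3016 = 2^3*13^1*29^1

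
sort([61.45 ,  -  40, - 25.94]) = [  -  40,-25.94,61.45]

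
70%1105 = 70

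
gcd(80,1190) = 10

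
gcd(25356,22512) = 12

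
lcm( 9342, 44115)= 794070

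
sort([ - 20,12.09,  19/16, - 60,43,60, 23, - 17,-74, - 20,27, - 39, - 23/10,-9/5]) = [ - 74, - 60,-39, - 20, - 20, - 17, - 23/10, - 9/5, 19/16 , 12.09, 23 , 27,43,60 ]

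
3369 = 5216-1847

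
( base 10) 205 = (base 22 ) 97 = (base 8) 315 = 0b11001101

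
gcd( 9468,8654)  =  2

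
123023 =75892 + 47131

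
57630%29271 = 28359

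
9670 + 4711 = 14381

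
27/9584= 27/9584 = 0.00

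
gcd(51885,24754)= 1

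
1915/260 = 383/52  =  7.37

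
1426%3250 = 1426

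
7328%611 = 607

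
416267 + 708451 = 1124718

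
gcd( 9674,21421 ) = 691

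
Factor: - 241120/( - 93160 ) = 44/17 = 2^2*11^1*17^( - 1 )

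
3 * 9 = 27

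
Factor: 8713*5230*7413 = 337802922870 = 2^1*3^1*5^1*7^1*353^1*523^1*8713^1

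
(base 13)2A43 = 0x17FB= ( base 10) 6139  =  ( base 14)2347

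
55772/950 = 58+ 336/475 = 58.71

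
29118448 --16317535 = 45435983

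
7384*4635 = 34224840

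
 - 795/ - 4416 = 265/1472 = 0.18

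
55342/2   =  27671=27671.00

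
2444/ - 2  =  - 1222 + 0/1 = - 1222.00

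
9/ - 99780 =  - 3/33260 = - 0.00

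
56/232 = 7/29 = 0.24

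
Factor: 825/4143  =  275/1381 = 5^2*11^1*1381^( - 1)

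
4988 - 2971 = 2017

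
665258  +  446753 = 1112011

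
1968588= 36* 54683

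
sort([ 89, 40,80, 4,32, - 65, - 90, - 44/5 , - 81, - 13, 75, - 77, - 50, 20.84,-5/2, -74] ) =[ - 90,-81, - 77, - 74, - 65,-50,-13,-44/5, - 5/2, 4, 20.84, 32, 40,75,  80, 89]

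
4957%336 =253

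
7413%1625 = 913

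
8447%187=32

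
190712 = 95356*2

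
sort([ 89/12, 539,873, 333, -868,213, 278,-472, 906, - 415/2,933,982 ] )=[ - 868, - 472 ,  -  415/2,89/12, 213,278 , 333, 539, 873, 906, 933, 982]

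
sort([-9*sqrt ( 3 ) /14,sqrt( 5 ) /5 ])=[-9*sqrt( 3)/14,sqrt(5)/5]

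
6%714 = 6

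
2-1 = 1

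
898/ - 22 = -41+2/11=- 40.82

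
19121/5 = 3824 + 1/5= 3824.20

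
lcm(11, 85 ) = 935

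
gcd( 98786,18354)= 2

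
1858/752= 929/376 =2.47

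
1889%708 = 473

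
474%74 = 30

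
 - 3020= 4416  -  7436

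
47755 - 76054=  - 28299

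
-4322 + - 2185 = -6507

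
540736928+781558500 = 1322295428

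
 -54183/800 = -68+217/800= - 67.73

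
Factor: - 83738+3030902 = 2947164 = 2^2*3^1*11^1*83^1* 269^1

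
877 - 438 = 439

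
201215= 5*40243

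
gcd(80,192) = 16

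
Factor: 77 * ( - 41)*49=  - 154693 = - 7^3*11^1* 41^1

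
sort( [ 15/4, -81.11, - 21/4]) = [-81.11, - 21/4 , 15/4]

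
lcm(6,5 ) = 30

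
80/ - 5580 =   -  1 + 275/279 = - 0.01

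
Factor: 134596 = 2^2*7^1 * 11^1*19^1*23^1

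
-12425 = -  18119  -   - 5694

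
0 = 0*5205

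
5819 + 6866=12685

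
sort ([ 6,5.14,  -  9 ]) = [ - 9,5.14,6]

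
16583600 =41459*400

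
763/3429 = 763/3429 = 0.22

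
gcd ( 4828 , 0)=4828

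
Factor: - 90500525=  - 5^2*3620021^1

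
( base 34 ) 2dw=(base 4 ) 223202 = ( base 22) 5GE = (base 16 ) ae2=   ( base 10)2786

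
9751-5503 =4248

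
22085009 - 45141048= - 23056039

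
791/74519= 791/74519 = 0.01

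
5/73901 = 5/73901 = 0.00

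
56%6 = 2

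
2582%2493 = 89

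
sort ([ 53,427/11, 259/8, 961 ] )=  [259/8, 427/11,53, 961 ] 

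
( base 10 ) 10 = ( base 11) A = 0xa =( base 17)A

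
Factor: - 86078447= - 7^2*13^1 * 135131^1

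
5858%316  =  170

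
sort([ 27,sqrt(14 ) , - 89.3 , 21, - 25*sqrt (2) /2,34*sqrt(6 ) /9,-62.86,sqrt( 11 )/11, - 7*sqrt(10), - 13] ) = [  -  89.3, - 62.86, - 7 * sqrt(10), - 25 * sqrt(2 ) /2, -13,sqrt( 11 ) /11, sqrt(14 ),34*sqrt(6 ) /9,21, 27]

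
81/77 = 1+4/77 = 1.05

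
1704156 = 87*19588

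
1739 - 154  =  1585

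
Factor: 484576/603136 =2^( - 5 )*31^( - 1 )*797^1 = 797/992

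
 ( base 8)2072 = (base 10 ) 1082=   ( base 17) 3CB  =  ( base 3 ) 1111002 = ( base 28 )1ai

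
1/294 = 1/294 = 0.00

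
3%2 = 1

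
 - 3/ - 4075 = 3/4075 = 0.00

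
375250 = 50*7505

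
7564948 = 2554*2962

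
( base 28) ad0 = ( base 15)266E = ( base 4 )2000030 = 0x200c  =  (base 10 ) 8204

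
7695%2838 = 2019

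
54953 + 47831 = 102784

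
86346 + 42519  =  128865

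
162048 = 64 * 2532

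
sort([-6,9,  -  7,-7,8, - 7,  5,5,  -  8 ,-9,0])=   [-9, - 8, - 7, - 7, - 7,  -  6,0,5, 5, 8,9]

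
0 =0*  70405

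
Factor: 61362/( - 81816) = -3/4  =  - 2^( -2 )*3^1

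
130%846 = 130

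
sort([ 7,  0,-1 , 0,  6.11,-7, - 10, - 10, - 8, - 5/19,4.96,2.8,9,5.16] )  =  [-10, - 10, - 8,-7,  -  1,-5/19,0,0, 2.8,4.96,5.16, 6.11,7,9 ] 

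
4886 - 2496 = 2390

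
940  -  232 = 708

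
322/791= 46/113 = 0.41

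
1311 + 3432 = 4743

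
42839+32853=75692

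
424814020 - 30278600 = 394535420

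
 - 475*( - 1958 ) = 930050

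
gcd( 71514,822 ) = 822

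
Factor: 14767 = 14767^1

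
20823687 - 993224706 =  - 972401019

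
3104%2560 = 544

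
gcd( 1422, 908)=2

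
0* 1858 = 0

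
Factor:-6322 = -2^1 * 29^1*109^1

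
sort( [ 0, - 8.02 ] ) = [ - 8.02,0 ]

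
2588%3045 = 2588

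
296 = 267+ 29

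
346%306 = 40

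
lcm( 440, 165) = 1320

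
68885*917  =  63167545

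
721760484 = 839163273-117402789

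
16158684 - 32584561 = -16425877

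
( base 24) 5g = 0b10001000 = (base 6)344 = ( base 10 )136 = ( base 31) 4C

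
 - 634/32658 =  - 1+16012/16329 = - 0.02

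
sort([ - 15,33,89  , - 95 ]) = [ - 95, - 15,  33,  89] 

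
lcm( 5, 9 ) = 45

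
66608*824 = 54884992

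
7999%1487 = 564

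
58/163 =58/163 = 0.36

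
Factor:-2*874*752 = -1314496 = - 2^6*19^1*23^1*47^1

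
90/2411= 90/2411 = 0.04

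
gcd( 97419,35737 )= 1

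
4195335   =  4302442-107107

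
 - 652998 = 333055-986053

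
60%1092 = 60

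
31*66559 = 2063329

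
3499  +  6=3505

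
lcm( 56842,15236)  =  1477892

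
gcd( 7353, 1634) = 817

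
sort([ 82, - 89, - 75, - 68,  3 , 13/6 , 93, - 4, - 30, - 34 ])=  [ - 89, - 75, - 68 , - 34, - 30,  -  4, 13/6,3,82 , 93 ]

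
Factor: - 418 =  - 2^1*11^1*19^1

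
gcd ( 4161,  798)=57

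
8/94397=8/94397 = 0.00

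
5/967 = 5/967 = 0.01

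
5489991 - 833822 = 4656169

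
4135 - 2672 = 1463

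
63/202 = 63/202=0.31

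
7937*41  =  325417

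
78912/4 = 19728 = 19728.00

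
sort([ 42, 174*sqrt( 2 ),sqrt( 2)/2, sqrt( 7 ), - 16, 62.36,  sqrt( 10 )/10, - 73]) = [-73, - 16,sqrt(10) /10, sqrt( 2)/2, sqrt( 7) , 42,62.36 , 174*sqrt( 2 )] 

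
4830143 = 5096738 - 266595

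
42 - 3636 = -3594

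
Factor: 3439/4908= 2^ ( - 2)*3^( - 1)*19^1*181^1 * 409^( - 1)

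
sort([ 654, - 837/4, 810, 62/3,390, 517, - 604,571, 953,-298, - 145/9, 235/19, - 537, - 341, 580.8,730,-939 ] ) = [ - 939,  -  604, - 537, - 341, - 298, - 837/4,  -  145/9,235/19, 62/3, 390,517,571, 580.8, 654, 730, 810 , 953] 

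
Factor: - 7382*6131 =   -  45259042 = - 2^1  *3691^1*6131^1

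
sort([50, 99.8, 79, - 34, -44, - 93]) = [-93, - 44,-34,  50, 79, 99.8 ]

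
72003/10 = 7200  +  3/10 = 7200.30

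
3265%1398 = 469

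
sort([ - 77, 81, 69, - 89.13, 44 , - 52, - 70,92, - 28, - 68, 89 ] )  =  [ - 89.13, - 77, - 70,-68, - 52, - 28,44, 69, 81, 89,92 ]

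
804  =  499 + 305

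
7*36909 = 258363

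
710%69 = 20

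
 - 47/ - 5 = 47/5 =9.40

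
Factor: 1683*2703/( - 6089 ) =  - 4549149/6089 = - 3^3*11^1*17^2*53^1*6089^( - 1)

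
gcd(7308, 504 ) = 252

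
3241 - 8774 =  - 5533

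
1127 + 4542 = 5669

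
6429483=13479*477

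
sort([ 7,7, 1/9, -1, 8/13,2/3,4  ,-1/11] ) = [-1, - 1/11,1/9,8/13,2/3,4 , 7, 7]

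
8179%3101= 1977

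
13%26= 13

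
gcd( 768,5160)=24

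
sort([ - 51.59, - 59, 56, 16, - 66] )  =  [ - 66, - 59, - 51.59,16 , 56 ]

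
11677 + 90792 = 102469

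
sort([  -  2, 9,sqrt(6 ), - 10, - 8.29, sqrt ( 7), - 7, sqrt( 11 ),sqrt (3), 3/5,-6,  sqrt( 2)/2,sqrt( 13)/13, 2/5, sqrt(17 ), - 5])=[-10, - 8.29, - 7,  -  6,-5,-2, sqrt(13)/13, 2/5, 3/5, sqrt(2)/2, sqrt (3), sqrt (6), sqrt(7) , sqrt(11),sqrt( 17), 9 ] 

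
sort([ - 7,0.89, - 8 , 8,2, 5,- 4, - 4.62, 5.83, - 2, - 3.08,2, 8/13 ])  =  [- 8,- 7,- 4.62,- 4,- 3.08,-2,8/13,0.89, 2,2, 5,5.83 , 8] 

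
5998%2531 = 936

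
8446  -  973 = 7473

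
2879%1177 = 525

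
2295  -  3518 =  - 1223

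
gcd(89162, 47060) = 2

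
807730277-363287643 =444442634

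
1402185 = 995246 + 406939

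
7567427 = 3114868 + 4452559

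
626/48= 313/24=13.04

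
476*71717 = 34137292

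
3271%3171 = 100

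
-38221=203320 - 241541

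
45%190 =45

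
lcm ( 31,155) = 155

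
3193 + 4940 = 8133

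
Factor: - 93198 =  - 2^1*  3^1 * 7^2*317^1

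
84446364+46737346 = 131183710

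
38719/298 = 129 + 277/298= 129.93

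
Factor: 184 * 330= 60720 = 2^4*3^1*5^1*11^1*23^1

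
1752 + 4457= 6209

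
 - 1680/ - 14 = 120/1  =  120.00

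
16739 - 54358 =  - 37619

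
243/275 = 243/275 = 0.88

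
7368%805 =123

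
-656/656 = -1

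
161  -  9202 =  - 9041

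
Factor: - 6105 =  -3^1*5^1*11^1*37^1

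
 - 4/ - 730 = 2/365 = 0.01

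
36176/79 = 457 + 73/79 = 457.92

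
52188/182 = 26094/91=286.75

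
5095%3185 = 1910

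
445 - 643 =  - 198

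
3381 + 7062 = 10443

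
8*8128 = 65024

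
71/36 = 1 + 35/36 = 1.97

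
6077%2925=227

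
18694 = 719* 26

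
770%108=14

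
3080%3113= 3080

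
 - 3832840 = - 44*87110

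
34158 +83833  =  117991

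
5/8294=5/8294 = 0.00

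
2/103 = 2/103 = 0.02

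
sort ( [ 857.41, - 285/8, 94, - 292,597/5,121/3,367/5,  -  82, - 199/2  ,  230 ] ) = [- 292, - 199/2, - 82 , - 285/8,121/3, 367/5 , 94  ,  597/5,230,857.41]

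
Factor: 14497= 7^1*19^1*109^1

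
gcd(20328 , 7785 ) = 3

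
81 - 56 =25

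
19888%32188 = 19888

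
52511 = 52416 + 95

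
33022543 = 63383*521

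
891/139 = 6  +  57/139= 6.41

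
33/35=33/35 = 0.94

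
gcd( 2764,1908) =4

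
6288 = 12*524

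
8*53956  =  431648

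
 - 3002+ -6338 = -9340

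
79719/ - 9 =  - 8858 + 1/3 = - 8857.67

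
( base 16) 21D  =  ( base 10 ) 541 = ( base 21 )14g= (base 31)he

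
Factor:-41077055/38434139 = -5^1*409^( -1)*93971^(-1 )*8215411^1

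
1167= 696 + 471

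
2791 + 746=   3537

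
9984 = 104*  96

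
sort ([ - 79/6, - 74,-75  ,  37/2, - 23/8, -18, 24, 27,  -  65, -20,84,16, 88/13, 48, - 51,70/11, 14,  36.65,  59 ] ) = [ - 75, - 74,-65, - 51, - 20, - 18,-79/6 , - 23/8, 70/11, 88/13,14, 16, 37/2,24, 27, 36.65, 48, 59, 84]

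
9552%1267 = 683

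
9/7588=9/7588=0.00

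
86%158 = 86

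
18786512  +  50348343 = 69134855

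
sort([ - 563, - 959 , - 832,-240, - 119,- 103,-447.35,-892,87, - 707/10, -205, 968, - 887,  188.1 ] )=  [-959,- 892,-887,  -  832,-563 ,-447.35, - 240, - 205, - 119, - 103, -707/10, 87, 188.1,968]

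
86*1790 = 153940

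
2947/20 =147+7/20 = 147.35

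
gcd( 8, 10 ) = 2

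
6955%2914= 1127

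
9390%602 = 360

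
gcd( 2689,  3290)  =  1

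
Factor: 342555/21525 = 5^( - 1 ) * 7^( - 1 )*557^1 = 557/35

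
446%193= 60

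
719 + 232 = 951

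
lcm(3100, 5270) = 52700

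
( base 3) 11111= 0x79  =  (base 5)441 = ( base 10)121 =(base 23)56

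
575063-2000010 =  - 1424947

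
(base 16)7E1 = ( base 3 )2202201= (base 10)2017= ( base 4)133201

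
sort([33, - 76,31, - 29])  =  [ - 76,  -  29,31,33] 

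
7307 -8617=  -  1310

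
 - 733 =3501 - 4234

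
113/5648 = 113/5648 = 0.02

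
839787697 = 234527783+605259914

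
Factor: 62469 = 3^2*11^1*631^1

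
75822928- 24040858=51782070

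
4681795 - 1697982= 2983813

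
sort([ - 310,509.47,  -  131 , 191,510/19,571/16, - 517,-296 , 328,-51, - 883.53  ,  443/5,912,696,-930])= [-930,  -  883.53, - 517, - 310,-296, - 131, - 51,510/19 , 571/16,443/5,191,328 , 509.47, 696,912 ]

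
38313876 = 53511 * 716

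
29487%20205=9282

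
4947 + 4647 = 9594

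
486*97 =47142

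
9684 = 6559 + 3125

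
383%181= 21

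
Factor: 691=691^1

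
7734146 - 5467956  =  2266190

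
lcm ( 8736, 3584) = 139776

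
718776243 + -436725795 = 282050448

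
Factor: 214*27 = 5778 = 2^1*3^3*107^1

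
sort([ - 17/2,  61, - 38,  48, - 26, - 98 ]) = [ - 98, - 38,-26, - 17/2,  48, 61]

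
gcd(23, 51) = 1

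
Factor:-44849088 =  - 2^6*3^2*77863^1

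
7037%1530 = 917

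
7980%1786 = 836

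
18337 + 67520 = 85857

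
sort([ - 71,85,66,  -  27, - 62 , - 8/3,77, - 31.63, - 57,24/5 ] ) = [ - 71, - 62, - 57, - 31.63, - 27 , -8/3,24/5, 66,77, 85]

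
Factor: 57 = 3^1*19^1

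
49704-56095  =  -6391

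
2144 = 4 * 536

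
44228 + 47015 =91243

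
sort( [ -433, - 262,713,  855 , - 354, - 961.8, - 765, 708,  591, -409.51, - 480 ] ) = [ - 961.8, - 765, -480,-433, - 409.51, - 354,- 262,  591,708,  713, 855 ] 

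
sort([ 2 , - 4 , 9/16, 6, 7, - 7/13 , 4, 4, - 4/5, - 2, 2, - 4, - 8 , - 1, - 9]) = [ - 9, - 8, - 4 , - 4 , - 2 , - 1,- 4/5,-7/13,9/16,2,  2, 4, 4,6, 7]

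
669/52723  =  669/52723 = 0.01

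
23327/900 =23327/900 = 25.92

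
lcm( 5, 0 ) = 0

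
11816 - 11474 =342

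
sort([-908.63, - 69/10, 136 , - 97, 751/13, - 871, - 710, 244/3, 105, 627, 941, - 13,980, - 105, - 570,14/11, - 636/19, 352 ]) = [ - 908.63, - 871, - 710, - 570, - 105, - 97, -636/19, -13, - 69/10,14/11, 751/13,  244/3,105, 136, 352, 627, 941,980]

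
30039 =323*93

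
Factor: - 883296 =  - 2^5*3^2*3067^1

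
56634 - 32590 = 24044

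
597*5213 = 3112161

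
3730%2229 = 1501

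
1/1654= 1/1654 = 0.00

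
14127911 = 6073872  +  8054039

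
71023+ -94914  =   - 23891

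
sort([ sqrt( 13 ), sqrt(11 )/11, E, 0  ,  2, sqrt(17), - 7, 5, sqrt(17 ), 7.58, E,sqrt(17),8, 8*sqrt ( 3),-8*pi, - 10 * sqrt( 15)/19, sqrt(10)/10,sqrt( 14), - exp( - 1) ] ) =[ - 8*pi , - 7, - 10*sqrt(15 ) /19, - exp(-1 ), 0 , sqrt(11) /11, sqrt(10 )/10,2, E, E, sqrt(13 ),  sqrt( 14 ),sqrt( 17), sqrt( 17), sqrt( 17 ),5, 7.58, 8, 8 * sqrt( 3 ) ]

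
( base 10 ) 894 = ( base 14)47C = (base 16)37E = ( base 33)r3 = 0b1101111110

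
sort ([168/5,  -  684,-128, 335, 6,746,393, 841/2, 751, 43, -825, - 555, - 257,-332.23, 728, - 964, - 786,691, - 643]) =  [ - 964, - 825,-786,-684, - 643, - 555, - 332.23,-257, - 128,6 , 168/5, 43, 335, 393, 841/2,691, 728, 746, 751 ] 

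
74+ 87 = 161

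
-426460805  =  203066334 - 629527139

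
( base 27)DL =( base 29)co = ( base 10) 372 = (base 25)em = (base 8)564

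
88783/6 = 14797 + 1/6 = 14797.17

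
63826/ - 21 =-3040 + 2/3 = - 3039.33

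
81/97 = 81/97 = 0.84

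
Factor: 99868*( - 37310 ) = - 3726075080 = - 2^3*5^1*7^1*13^1*41^1 *24967^1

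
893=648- - 245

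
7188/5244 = 1+162/437 =1.37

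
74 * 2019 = 149406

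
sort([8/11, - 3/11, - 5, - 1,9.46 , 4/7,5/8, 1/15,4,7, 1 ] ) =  [ - 5, -1, - 3/11, 1/15, 4/7, 5/8, 8/11, 1, 4, 7, 9.46]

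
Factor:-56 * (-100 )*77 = 431200  =  2^5*5^2*7^2*11^1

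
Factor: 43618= 2^1*113^1*193^1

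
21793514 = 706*30869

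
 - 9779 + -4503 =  - 14282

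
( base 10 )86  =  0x56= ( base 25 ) 3b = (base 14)62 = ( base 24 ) 3e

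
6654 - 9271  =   - 2617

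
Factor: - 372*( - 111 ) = 41292 = 2^2*3^2*31^1*37^1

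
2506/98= 179/7= 25.57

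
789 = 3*263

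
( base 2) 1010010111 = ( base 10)663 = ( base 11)553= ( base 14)355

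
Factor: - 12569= - 12569^1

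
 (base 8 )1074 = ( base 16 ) 23c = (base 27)l5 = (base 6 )2352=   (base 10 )572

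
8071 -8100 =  - 29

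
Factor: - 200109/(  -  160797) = 19^( - 1)*31^( -1)*733^1 = 733/589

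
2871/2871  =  1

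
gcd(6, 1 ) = 1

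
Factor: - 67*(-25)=1675  =  5^2*67^1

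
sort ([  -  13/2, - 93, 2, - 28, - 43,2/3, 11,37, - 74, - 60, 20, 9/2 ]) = [ - 93, - 74,-60 , - 43,-28, - 13/2,2/3 , 2,9/2,11,20, 37 ]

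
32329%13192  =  5945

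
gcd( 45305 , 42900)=65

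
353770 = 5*70754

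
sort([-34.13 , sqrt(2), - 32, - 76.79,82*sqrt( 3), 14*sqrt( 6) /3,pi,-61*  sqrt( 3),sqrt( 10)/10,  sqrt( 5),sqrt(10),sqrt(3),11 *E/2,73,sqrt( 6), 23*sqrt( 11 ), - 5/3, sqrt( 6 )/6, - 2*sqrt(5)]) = [ - 61* sqrt( 3 ), - 76.79, - 34.13, - 32,-2*sqrt ( 5), - 5/3,sqrt( 10) /10,sqrt( 6)/6, sqrt ( 2),sqrt( 3 ) , sqrt( 5) , sqrt( 6),pi , sqrt( 10),  14*sqrt ( 6) /3,  11*E/2,  73,23*sqrt( 11 ),82*sqrt(3) ] 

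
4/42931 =4/42931  =  0.00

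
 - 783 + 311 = - 472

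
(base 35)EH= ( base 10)507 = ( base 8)773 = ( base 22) 111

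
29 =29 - 0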